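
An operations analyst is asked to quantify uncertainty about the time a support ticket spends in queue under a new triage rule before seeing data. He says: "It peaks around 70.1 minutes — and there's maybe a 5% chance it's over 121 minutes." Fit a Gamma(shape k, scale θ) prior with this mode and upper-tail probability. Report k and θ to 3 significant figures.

Gamma(k,θ) with k>1 has mode (k−1)θ, so θ = 70.1/(k−1).
Need P(X < 121) = 0.95 with θ tied to k this way. Start at k = 2, θ = 70.1: P(X<121) ≈ 0.515.
Too low — raise k to concentrate. Iterating converges to k ≈ 10.4.
Then θ = 70.1/(10.4−1) ≈ 7.48.

k ≈ 10.4, θ ≈ 7.48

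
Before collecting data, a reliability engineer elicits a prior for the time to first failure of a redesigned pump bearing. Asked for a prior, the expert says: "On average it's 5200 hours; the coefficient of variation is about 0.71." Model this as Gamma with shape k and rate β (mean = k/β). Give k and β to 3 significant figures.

For Gamma(k, rate β): mean = k/β, variance = k/β², so CV = 1/√k.
CV = 0.71, hence k = 1/CV² = 1.98.
Then β = k/mean = 1.98/5200 = 0.000381.

k ≈ 1.98, β ≈ 0.000381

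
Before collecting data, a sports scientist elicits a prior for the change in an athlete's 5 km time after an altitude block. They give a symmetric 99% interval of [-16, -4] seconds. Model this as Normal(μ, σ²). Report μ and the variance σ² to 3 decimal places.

μ = -10.000, σ² = 5.426

A symmetric 99% interval runs μ ± z·σ with z = 2.576.
Half-width = 6, so σ = 6/2.576 = 2.3293 and σ² = 5.426.
μ is the interval midpoint, -10.000.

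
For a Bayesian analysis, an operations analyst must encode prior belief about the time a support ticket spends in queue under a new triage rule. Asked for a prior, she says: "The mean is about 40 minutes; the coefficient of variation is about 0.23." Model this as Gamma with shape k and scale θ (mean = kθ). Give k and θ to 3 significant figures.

k ≈ 18.9, θ ≈ 2.12

For Gamma(k, scale θ): mean = kθ, variance = kθ², so CV = 1/√k.
CV = 0.23, hence k = 1/CV² = 18.9.
Then θ = mean/k = 40/18.9 = 2.12.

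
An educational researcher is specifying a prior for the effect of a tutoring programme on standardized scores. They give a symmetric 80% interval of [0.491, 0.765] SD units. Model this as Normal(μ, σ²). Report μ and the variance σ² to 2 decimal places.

A symmetric 80% interval runs μ ± z·σ with z = 1.282.
Half-width = 0.137, so σ = 0.137/1.282 = 0.107 and σ² = 0.01.
μ is the interval midpoint, 0.63.

μ = 0.63, σ² = 0.01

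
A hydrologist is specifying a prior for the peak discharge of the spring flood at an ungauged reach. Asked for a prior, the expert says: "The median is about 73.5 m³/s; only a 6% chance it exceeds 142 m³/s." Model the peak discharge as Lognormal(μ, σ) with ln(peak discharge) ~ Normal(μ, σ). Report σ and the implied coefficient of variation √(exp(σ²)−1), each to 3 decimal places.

σ ≈ 0.424, CV ≈ 0.443

If T ~ Lognormal(μ,σ) then ln T ~ Normal(μ,σ), so the p-quantile of ln T is μ + z_p·σ.
ln(73.5) = 4.297 and ln(142) = 4.956; z_{0.5} = 0, z_{0.94} = 1.555.
σ = (4.956 − 4.297)/(1.555 − (0)) = 0.424.
μ = 4.297 − (0)·0.424 = 4.297.
CV = √(exp(σ²)−1) = √(exp(0.1794)−1) = 0.443.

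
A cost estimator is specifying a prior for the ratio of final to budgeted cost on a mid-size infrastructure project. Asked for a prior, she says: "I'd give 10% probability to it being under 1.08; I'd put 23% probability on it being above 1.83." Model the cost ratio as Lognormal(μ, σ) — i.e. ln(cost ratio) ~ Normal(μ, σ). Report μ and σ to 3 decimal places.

μ ≈ 0.411, σ ≈ 0.261

If T ~ Lognormal(μ,σ) then ln T ~ Normal(μ,σ), so the p-quantile of ln T is μ + z_p·σ.
ln(1.08) = 0.07696 and ln(1.83) = 0.6043; z_{0.1} = -1.282, z_{0.77} = 0.7388.
σ = (0.6043 − 0.07696)/(0.7388 − (-1.282)) = 0.261.
μ = 0.07696 − (-1.282)·0.261 = 0.411.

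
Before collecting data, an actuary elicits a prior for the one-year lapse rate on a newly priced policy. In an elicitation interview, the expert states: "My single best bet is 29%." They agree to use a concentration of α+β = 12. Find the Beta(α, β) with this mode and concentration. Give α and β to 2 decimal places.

α = 3.90, β = 8.10

For α,β > 1 the Beta mode is (α−1)/(α+β−2). With α+β = 12, the mode is (α−1)/10.
Set (α−1)/10 = 0.29 → α = 1 + 0.29·10 = 3.90.
β = 12 − α = 8.10.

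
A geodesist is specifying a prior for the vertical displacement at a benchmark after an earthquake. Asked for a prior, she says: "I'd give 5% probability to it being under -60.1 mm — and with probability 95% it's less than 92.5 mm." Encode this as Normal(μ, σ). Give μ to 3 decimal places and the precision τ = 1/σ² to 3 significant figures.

The p-quantile of Normal(μ,σ) is μ + z_p·σ, with z_{0.05} = -1.645 and z_{0.95} = 1.645.
Eliminate σ: μ = (z₂·x₁ − z₁·x₂)/(z₂ − z₁) = (1.645·-60.1 − (-1.645)·92.5)/3.29 = 16.200.
Then σ = (x₂ − x₁)/(z₂ − z₁) = (92.5 − -60.1)/3.29 = 46.387.
Precision τ = 1/σ² = 1/46.39² = 0.000465.

μ = 16.200, τ = 0.000465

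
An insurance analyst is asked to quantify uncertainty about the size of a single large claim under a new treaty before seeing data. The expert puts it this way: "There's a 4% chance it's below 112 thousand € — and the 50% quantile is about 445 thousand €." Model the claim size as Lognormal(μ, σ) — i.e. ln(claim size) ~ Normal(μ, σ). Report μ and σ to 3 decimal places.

If T ~ Lognormal(μ,σ) then ln T ~ Normal(μ,σ), so the p-quantile of ln T is μ + z_p·σ.
ln(112) = 4.718 and ln(445) = 6.098; z_{0.04} = -1.751, z_{0.5} = 0.
σ = (6.098 − 4.718)/(0 − (-1.751)) = 0.788.
μ = 4.718 − (-1.751)·0.788 = 6.098.

μ ≈ 6.098, σ ≈ 0.788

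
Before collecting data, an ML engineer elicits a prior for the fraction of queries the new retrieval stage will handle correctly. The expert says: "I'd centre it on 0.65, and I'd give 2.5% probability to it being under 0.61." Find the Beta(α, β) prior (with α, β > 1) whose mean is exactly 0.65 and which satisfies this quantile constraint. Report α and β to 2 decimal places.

With mean 0.65 fixed, write α = 0.65s, β = 0.35s where s = α+β.
Need P(θ < 0.61) = 0.025 under Beta(0.65s, 0.35s). Normal approximation: (q−m)/√(m(1−m)/s) ≈ z_{0.025} = -1.96, so s ≈ 0.65·0.35·(-1.96)²/(0.61−0.65)² = 546.2.
At s = 546.2: P(θ<0.61) ≈ 0.026. Adjusting to match 0.025 gives s ≈ 558.87.
So α = 0.65·558.87 ≈ 363.27, β = 0.35·558.87 ≈ 195.60.

α ≈ 363.27, β ≈ 195.60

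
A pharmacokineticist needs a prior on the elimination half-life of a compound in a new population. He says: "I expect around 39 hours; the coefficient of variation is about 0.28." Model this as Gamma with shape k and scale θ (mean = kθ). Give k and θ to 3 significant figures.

k ≈ 12.8, θ ≈ 3.06

For Gamma(k, scale θ): mean = kθ, variance = kθ², so CV = 1/√k.
CV = 0.28, hence k = 1/CV² = 12.8.
Then θ = mean/k = 39/12.8 = 3.06.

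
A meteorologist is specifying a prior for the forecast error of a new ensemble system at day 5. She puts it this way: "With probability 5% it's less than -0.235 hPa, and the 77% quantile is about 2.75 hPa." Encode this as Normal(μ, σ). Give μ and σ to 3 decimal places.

The p-quantile of Normal(μ,σ) is μ + z_p·σ, with z_{0.05} = -1.645 and z_{0.77} = 0.7388.
Eliminate σ: μ = (z₂·x₁ − z₁·x₂)/(z₂ − z₁) = (0.7388·-0.235 − (-1.645)·2.75)/2.384 = 1.825.
Then σ = (x₂ − x₁)/(z₂ − z₁) = (2.75 − -0.235)/2.384 = 1.252.

μ = 1.825, σ = 1.252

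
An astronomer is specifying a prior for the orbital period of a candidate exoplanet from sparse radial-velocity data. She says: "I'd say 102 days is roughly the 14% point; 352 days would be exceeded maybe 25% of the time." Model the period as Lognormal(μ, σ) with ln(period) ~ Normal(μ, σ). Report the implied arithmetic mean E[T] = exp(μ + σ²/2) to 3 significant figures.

E[T] ≈ 281 days

If T ~ Lognormal(μ,σ) then ln T ~ Normal(μ,σ), so the p-quantile of ln T is μ + z_p·σ.
ln(102) = 4.625 and ln(352) = 5.864; z_{0.14} = -1.08, z_{0.75} = 0.6745.
σ = (5.864 − 4.625)/(0.6745 − (-1.08)) = 0.706.
μ = 4.625 − (-1.08)·0.706 = 5.388.
E[T] = exp(μ + σ²/2) = exp(5.388 + 0.2491) = 281 days.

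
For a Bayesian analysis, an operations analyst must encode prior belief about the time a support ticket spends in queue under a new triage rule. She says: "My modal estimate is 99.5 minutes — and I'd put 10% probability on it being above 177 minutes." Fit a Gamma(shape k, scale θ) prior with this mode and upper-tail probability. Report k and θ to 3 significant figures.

Gamma(k,θ) with k>1 has mode (k−1)θ, so θ = 99.5/(k−1).
Need P(X < 177) = 0.9 with θ tied to k this way. Start at k = 2, θ = 99.5: P(X<177) ≈ 0.531.
Too low — raise k to concentrate. Iterating converges to k ≈ 6.73.
Then θ = 99.5/(6.73−1) ≈ 17.4.

k ≈ 6.73, θ ≈ 17.4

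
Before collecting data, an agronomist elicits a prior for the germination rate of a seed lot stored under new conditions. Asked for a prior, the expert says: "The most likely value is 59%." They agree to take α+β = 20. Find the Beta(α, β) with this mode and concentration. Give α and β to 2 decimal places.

For α,β > 1 the Beta mode is (α−1)/(α+β−2). With α+β = 20, the mode is (α−1)/18.
Set (α−1)/18 = 0.59 → α = 1 + 0.59·18 = 11.62.
β = 20 − α = 8.38.

α = 11.62, β = 8.38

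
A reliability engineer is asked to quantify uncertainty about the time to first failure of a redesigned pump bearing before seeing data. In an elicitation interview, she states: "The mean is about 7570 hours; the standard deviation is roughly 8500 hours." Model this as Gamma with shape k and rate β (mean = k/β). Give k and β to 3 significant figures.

For Gamma(k, rate β): mean = k/β, variance = k/β², so CV = 1/√k.
CV = SD/mean = 8500/7570 = 1.123, hence k = 1/CV² = 0.793.
Then β = k/mean = 0.793/7570 = 0.000105.

k ≈ 0.793, β ≈ 0.000105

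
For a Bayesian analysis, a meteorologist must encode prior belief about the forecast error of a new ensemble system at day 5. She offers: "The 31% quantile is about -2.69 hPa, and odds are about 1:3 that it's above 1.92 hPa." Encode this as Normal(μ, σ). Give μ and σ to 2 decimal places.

For Normal(μ,σ), the p-quantile is μ + z_p·σ. Here z_{0.31} = -0.4959, z_{0.75} = 0.6745.
So -2.69 = μ − 0.4959σ and 1.92 = μ + 0.6745σ.
Subtracting: σ = (1.92 − -2.69)/(0.6745 − (-0.4959)) = 3.94.
Then μ = -2.69 − (-0.4959)·3.94 = -0.74.

μ = -0.74, σ = 3.94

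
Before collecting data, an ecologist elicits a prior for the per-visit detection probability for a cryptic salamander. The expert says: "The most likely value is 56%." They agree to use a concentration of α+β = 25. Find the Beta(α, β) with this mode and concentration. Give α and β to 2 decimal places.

α = 13.88, β = 11.12

For α,β > 1 the Beta mode is (α−1)/(α+β−2). With α+β = 25, the mode is (α−1)/23.
Set (α−1)/23 = 0.56 → α = 1 + 0.56·23 = 13.88.
β = 25 − α = 11.12.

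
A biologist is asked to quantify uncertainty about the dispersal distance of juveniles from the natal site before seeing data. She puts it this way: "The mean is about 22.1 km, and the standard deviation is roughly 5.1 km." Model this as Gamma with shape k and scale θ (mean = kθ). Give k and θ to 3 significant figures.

For Gamma(k, scale θ): mean = kθ, variance = kθ², so CV = 1/√k.
CV = SD/mean = 5.1/22.1 = 0.2308, hence k = 1/CV² = 18.8.
Then θ = mean/k = 22.1/18.8 = 1.18.

k ≈ 18.8, θ ≈ 1.18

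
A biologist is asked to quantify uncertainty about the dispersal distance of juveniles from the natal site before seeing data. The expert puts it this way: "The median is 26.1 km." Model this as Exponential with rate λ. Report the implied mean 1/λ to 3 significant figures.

Exponential median = ln 2 / λ, so λ = ln 2 / 26.1 = 0.0266.
Mean = 1/λ = 37.7 km.

mean ≈ 37.7 km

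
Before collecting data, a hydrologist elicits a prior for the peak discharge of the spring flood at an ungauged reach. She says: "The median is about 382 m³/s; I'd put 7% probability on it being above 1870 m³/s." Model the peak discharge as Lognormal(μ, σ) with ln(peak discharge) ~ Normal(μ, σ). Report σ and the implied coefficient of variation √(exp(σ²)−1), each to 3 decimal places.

σ ≈ 1.076, CV ≈ 1.478

If T ~ Lognormal(μ,σ) then ln T ~ Normal(μ,σ), so the p-quantile of ln T is μ + z_p·σ.
ln(382) = 5.945 and ln(1870) = 7.534; z_{0.5} = 0, z_{0.93} = 1.476.
σ = (7.534 − 5.945)/(1.476 − (0)) = 1.076.
μ = 5.945 − (0)·1.076 = 5.945.
CV = √(exp(σ²)−1) = √(exp(1.1582)−1) = 1.478.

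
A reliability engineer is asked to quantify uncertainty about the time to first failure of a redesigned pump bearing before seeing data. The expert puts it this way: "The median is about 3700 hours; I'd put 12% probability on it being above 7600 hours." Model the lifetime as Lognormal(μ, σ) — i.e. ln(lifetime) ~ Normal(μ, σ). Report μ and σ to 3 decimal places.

μ ≈ 8.216, σ ≈ 0.613

If T ~ Lognormal(μ,σ) then ln T ~ Normal(μ,σ), so the p-quantile of ln T is μ + z_p·σ.
ln(3700) = 8.216 and ln(7600) = 8.936; z_{0.5} = 0, z_{0.88} = 1.175.
σ = (8.936 − 8.216)/(1.175 − (0)) = 0.613.
μ = 8.216 − (0)·0.613 = 8.216.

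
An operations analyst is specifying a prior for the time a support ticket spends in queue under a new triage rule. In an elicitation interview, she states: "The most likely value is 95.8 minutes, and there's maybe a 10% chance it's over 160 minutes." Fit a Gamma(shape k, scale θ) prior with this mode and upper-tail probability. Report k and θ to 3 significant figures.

Gamma(k,θ) with k>1 has mode (k−1)θ, so θ = 95.8/(k−1).
Need P(X < 160) = 0.9 with θ tied to k this way. Start at k = 2, θ = 95.8: P(X<160) ≈ 0.497.
Too low — raise k to concentrate. Iterating converges to k ≈ 8.18.
Then θ = 95.8/(8.18−1) ≈ 13.3.

k ≈ 8.18, θ ≈ 13.3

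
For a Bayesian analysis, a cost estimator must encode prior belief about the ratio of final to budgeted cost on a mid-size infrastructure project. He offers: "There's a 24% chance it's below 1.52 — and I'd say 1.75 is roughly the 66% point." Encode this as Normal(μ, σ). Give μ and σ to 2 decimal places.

μ = 1.67, σ = 0.21

For Normal(μ,σ), the p-quantile is μ + z_p·σ. Here z_{0.24} = -0.7063, z_{0.66} = 0.4125.
So 1.52 = μ − 0.7063σ and 1.75 = μ + 0.4125σ.
Subtracting: σ = (1.75 − 1.52)/(0.4125 − (-0.7063)) = 0.21.
Then μ = 1.52 − (-0.7063)·0.21 = 1.67.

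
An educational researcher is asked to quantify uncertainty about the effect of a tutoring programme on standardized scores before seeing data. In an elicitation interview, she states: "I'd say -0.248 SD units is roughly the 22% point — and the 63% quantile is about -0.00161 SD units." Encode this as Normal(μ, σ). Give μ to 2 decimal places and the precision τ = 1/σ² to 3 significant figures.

The p-quantile of Normal(μ,σ) is μ + z_p·σ, with z_{0.22} = -0.7722 and z_{0.63} = 0.3319.
Eliminate σ: μ = (z₂·x₁ − z₁·x₂)/(z₂ − z₁) = (0.3319·-0.248 − (-0.7722)·-0.00161)/1.104 = -0.08.
Then σ = (x₂ − x₁)/(z₂ − z₁) = (-0.00161 − -0.248)/1.104 = 0.22.
Precision τ = 1/σ² = 1/0.2232² = 20.1.

μ = -0.08, τ = 20.1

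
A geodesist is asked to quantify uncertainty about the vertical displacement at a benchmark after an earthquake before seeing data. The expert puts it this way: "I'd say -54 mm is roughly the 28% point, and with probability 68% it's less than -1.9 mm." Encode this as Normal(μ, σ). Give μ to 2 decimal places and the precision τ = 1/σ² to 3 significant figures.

The p-quantile of Normal(μ,σ) is μ + z_p·σ, with z_{0.28} = -0.5828 and z_{0.68} = 0.4677.
Eliminate σ: μ = (z₂·x₁ − z₁·x₂)/(z₂ − z₁) = (0.4677·-54 − (-0.5828)·-1.9)/1.051 = -25.09.
Then σ = (x₂ − x₁)/(z₂ − z₁) = (-1.9 − -54)/1.051 = 49.59.
Precision τ = 1/σ² = 1/49.59² = 0.000407.

μ = -25.09, τ = 0.000407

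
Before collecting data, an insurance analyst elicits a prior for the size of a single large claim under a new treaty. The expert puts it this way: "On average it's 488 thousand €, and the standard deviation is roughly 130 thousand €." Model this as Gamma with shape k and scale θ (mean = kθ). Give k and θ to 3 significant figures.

k ≈ 14.1, θ ≈ 34.6

For Gamma(k, scale θ): mean = kθ, variance = kθ², so CV = 1/√k.
CV = SD/mean = 130/488 = 0.2664, hence k = 1/CV² = 14.1.
Then θ = mean/k = 488/14.1 = 34.6.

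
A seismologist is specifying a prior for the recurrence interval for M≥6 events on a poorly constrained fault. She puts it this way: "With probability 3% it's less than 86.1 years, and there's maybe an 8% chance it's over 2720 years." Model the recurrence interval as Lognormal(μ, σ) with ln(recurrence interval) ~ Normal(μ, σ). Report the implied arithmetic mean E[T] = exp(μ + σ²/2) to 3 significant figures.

If T ~ Lognormal(μ,σ) then ln T ~ Normal(μ,σ), so the p-quantile of ln T is μ + z_p·σ.
ln(86.1) = 4.456 and ln(2720) = 7.908; z_{0.03} = -1.881, z_{0.92} = 1.405.
σ = (7.908 − 4.456)/(1.405 − (-1.881)) = 1.051.
μ = 4.456 − (-1.881)·1.051 = 6.432.
E[T] = exp(μ + σ²/2) = exp(6.432 + 0.5521) = 1080 years.

E[T] ≈ 1080 years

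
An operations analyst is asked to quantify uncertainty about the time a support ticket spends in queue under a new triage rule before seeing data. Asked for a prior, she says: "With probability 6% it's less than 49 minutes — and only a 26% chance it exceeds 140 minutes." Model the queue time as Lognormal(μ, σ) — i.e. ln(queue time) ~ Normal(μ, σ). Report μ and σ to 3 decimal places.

If T ~ Lognormal(μ,σ) then ln T ~ Normal(μ,σ), so the p-quantile of ln T is μ + z_p·σ.
ln(49) = 3.892 and ln(140) = 4.942; z_{0.06} = -1.555, z_{0.74} = 0.6433.
σ = (4.942 − 3.892)/(0.6433 − (-1.555)) = 0.478.
μ = 3.892 − (-1.555)·0.478 = 4.634.

μ ≈ 4.634, σ ≈ 0.478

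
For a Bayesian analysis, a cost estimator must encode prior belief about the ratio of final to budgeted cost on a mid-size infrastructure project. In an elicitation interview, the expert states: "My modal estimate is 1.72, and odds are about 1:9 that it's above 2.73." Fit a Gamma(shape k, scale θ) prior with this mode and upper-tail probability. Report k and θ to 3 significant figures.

Gamma(k,θ) with k>1 has mode (k−1)θ, so θ = 1.72/(k−1).
Need P(X < 2.73) = 0.9 with θ tied to k this way. Start at k = 2, θ = 1.72: P(X<2.73) ≈ 0.471.
Too low — raise k to concentrate. Iterating converges to k ≈ 9.79.
Then θ = 1.72/(9.79−1) ≈ 0.196.

k ≈ 9.79, θ ≈ 0.196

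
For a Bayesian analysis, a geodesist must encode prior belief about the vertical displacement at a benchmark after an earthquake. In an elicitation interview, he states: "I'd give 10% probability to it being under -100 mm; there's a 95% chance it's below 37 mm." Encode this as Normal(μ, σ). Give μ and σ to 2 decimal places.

The p-quantile of Normal(μ,σ) is μ + z_p·σ, with z_{0.1} = -1.282 and z_{0.95} = 1.645.
Eliminate σ: μ = (z₂·x₁ − z₁·x₂)/(z₂ − z₁) = (1.645·-100 − (-1.282)·37)/2.926 = -40.00.
Then σ = (x₂ − x₁)/(z₂ − z₁) = (37 − -100)/2.926 = 46.82.

μ = -40.00, σ = 46.82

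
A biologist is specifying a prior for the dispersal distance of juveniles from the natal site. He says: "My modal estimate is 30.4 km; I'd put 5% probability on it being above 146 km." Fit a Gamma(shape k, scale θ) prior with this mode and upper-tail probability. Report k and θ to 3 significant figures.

Gamma(k,θ) with k>1 has mode (k−1)θ, so θ = 30.4/(k−1).
Need P(X < 146) = 0.95 with θ tied to k this way. Start at k = 2, θ = 30.4: P(X<146) ≈ 0.952.
Too high — lower k to spread out. Iterating converges to k ≈ 1.98.
Then θ = 30.4/(1.98−1) ≈ 31.

k ≈ 1.98, θ ≈ 31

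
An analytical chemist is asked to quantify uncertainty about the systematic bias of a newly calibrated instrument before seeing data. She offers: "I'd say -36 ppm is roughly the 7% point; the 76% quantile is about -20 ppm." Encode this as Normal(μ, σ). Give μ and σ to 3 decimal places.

μ = -25.179, σ = 7.332

The p-quantile of Normal(μ,σ) is μ + z_p·σ, with z_{0.07} = -1.476 and z_{0.76} = 0.7063.
Eliminate σ: μ = (z₂·x₁ − z₁·x₂)/(z₂ − z₁) = (0.7063·-36 − (-1.476)·-20)/2.182 = -25.179.
Then σ = (x₂ − x₁)/(z₂ − z₁) = (-20 − -36)/2.182 = 7.332.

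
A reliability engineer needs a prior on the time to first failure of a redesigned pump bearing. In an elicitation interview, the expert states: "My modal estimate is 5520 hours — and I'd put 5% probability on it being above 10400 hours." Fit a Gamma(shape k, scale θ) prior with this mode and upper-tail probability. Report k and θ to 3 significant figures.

k ≈ 7.93, θ ≈ 796

Gamma(k,θ) with k>1 has mode (k−1)θ, so θ = 5520/(k−1).
Need P(X < 10400) = 0.95 with θ tied to k this way. Start at k = 2, θ = 5520: P(X<10400) ≈ 0.562.
Too low — raise k to concentrate. Iterating converges to k ≈ 7.93.
Then θ = 5520/(7.93−1) ≈ 796.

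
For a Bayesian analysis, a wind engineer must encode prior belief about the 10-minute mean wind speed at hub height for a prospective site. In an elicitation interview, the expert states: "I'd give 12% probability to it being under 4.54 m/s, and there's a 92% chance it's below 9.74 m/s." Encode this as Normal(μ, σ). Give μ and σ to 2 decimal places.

The p-quantile of Normal(μ,σ) is μ + z_p·σ, with z_{0.12} = -1.175 and z_{0.92} = 1.405.
Eliminate σ: μ = (z₂·x₁ − z₁·x₂)/(z₂ − z₁) = (1.405·4.54 − (-1.175)·9.74)/2.58 = 6.91.
Then σ = (x₂ − x₁)/(z₂ − z₁) = (9.74 − 4.54)/2.58 = 2.02.

μ = 6.91, σ = 2.02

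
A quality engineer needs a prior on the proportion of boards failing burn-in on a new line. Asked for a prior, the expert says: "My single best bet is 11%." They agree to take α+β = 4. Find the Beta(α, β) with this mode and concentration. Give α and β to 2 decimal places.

For α,β > 1 the Beta mode is (α−1)/(α+β−2). With α+β = 4, the mode is (α−1)/2.
Set (α−1)/2 = 0.11 → α = 1 + 0.11·2 = 1.22.
β = 4 − α = 2.78.

α = 1.22, β = 2.78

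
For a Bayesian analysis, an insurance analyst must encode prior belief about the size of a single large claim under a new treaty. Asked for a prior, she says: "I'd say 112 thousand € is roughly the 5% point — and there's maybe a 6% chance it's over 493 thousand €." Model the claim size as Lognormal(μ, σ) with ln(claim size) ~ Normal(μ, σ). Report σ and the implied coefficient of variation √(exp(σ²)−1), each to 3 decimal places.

If T ~ Lognormal(μ,σ) then ln T ~ Normal(μ,σ), so the p-quantile of ln T is μ + z_p·σ.
ln(112) = 4.718 and ln(493) = 6.201; z_{0.05} = -1.645, z_{0.94} = 1.555.
σ = (6.201 − 4.718)/(1.555 − (-1.645)) = 0.463.
μ = 4.718 − (-1.645)·0.463 = 5.480.
CV = √(exp(σ²)−1) = √(exp(0.2145)−1) = 0.489.

σ ≈ 0.463, CV ≈ 0.489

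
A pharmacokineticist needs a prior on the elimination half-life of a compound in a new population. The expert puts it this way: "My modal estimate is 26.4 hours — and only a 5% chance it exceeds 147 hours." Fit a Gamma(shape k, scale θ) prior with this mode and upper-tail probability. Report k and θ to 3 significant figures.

k ≈ 1.79, θ ≈ 33.4

Gamma(k,θ) with k>1 has mode (k−1)θ, so θ = 26.4/(k−1).
Need P(X < 147) = 0.95 with θ tied to k this way. Start at k = 2, θ = 26.4: P(X<147) ≈ 0.975.
Too high — lower k to spread out. Iterating converges to k ≈ 1.79.
Then θ = 26.4/(1.79−1) ≈ 33.4.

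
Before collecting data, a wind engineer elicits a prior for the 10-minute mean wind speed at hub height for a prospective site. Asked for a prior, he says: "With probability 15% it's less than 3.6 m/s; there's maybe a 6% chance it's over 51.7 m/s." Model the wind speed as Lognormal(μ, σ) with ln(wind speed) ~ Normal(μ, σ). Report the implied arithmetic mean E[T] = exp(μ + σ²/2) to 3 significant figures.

E[T] ≈ 17.7 m/s

If T ~ Lognormal(μ,σ) then ln T ~ Normal(μ,σ), so the p-quantile of ln T is μ + z_p·σ.
ln(3.6) = 1.281 and ln(51.7) = 3.945; z_{0.15} = -1.036, z_{0.94} = 1.555.
σ = (3.945 − 1.281)/(1.555 − (-1.036)) = 1.028.
μ = 1.281 − (-1.036)·1.028 = 2.347.
E[T] = exp(μ + σ²/2) = exp(2.347 + 0.5287) = 17.7 m/s.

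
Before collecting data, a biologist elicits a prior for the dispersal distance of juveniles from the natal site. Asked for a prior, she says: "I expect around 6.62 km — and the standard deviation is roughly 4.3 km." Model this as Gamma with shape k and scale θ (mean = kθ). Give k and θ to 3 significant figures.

k ≈ 2.37, θ ≈ 2.79

For Gamma(k, scale θ): mean = kθ, variance = kθ², so CV = 1/√k.
CV = SD/mean = 4.3/6.62 = 0.6495, hence k = 1/CV² = 2.37.
Then θ = mean/k = 6.62/2.37 = 2.79.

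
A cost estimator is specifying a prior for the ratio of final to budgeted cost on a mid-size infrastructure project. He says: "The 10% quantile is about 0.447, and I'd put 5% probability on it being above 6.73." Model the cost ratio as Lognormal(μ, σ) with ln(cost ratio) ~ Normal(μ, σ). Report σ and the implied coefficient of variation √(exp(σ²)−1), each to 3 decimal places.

If T ~ Lognormal(μ,σ) then ln T ~ Normal(μ,σ), so the p-quantile of ln T is μ + z_p·σ.
ln(0.447) = -0.8052 and ln(6.73) = 1.907; z_{0.1} = -1.282, z_{0.95} = 1.645.
σ = (1.907 − -0.8052)/(1.645 − (-1.282)) = 0.927.
μ = -0.8052 − (-1.282)·0.927 = 0.382.
CV = √(exp(σ²)−1) = √(exp(0.8587)−1) = 1.166.

σ ≈ 0.927, CV ≈ 1.166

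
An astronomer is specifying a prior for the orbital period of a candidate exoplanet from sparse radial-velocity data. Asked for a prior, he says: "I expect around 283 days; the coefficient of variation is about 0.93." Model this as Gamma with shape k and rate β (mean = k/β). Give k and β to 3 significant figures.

k ≈ 1.16, β ≈ 0.00409

For Gamma(k, rate β): mean = k/β, variance = k/β², so CV = 1/√k.
CV = 0.93, hence k = 1/CV² = 1.16.
Then β = k/mean = 1.16/283 = 0.00409.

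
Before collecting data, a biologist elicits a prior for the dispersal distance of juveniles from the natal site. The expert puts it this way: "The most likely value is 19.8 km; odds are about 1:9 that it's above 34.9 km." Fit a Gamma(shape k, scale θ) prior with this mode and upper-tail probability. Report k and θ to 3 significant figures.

k ≈ 6.92, θ ≈ 3.35

Gamma(k,θ) with k>1 has mode (k−1)θ, so θ = 19.8/(k−1).
Need P(X < 34.9) = 0.9 with θ tied to k this way. Start at k = 2, θ = 19.8: P(X<34.9) ≈ 0.526.
Too low — raise k to concentrate. Iterating converges to k ≈ 6.92.
Then θ = 19.8/(6.92−1) ≈ 3.35.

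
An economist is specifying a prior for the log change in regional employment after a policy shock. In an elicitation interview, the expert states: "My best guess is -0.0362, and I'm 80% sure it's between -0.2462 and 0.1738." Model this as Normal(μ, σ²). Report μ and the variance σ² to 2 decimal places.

A symmetric 80% interval runs μ ± z·σ with z = 1.282.
Half-width = 0.21, so σ = 0.21/1.282 = 0.164 and σ² = 0.03.
μ is the stated best guess, -0.04.

μ = -0.04, σ² = 0.03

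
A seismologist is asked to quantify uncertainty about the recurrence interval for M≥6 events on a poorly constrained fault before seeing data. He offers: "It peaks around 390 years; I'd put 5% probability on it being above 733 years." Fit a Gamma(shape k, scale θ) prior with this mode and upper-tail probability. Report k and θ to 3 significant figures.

k ≈ 7.99, θ ≈ 55.8

Gamma(k,θ) with k>1 has mode (k−1)θ, so θ = 390/(k−1).
Need P(X < 733) = 0.95 with θ tied to k this way. Start at k = 2, θ = 390: P(X<733) ≈ 0.560.
Too low — raise k to concentrate. Iterating converges to k ≈ 7.99.
Then θ = 390/(7.99−1) ≈ 55.8.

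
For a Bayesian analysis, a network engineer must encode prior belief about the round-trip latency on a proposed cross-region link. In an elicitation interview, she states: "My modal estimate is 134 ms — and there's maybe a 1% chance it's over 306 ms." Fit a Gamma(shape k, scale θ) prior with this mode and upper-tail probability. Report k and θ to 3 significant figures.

k ≈ 8.02, θ ≈ 19.1

Gamma(k,θ) with k>1 has mode (k−1)θ, so θ = 134/(k−1).
Need P(X < 306) = 0.99 with θ tied to k this way. Start at k = 2, θ = 134: P(X<306) ≈ 0.665.
Too low — raise k to concentrate. Iterating converges to k ≈ 8.02.
Then θ = 134/(8.02−1) ≈ 19.1.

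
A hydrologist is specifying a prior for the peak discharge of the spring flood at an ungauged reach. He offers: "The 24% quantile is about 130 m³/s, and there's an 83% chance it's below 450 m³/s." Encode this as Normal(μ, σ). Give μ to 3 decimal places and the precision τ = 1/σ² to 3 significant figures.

The p-quantile of Normal(μ,σ) is μ + z_p·σ, with z_{0.24} = -0.7063 and z_{0.83} = 0.9542.
Eliminate σ: μ = (z₂·x₁ − z₁·x₂)/(z₂ − z₁) = (0.9542·130 − (-0.7063)·450)/1.66 = 266.116.
Then σ = (x₂ − x₁)/(z₂ − z₁) = (450 − 130)/1.66 = 192.717.
Precision τ = 1/σ² = 1/192.7² = 2.69e-05.

μ = 266.116, τ = 2.69e-05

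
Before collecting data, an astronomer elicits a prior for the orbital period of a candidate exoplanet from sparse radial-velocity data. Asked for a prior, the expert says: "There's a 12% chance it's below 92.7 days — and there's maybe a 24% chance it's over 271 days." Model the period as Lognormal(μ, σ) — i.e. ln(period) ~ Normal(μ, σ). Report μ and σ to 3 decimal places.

μ ≈ 5.199, σ ≈ 0.570

If T ~ Lognormal(μ,σ) then ln T ~ Normal(μ,σ), so the p-quantile of ln T is μ + z_p·σ.
ln(92.7) = 4.529 and ln(271) = 5.602; z_{0.12} = -1.175, z_{0.76} = 0.7063.
σ = (5.602 − 4.529)/(0.7063 − (-1.175)) = 0.570.
μ = 4.529 − (-1.175)·0.570 = 5.199.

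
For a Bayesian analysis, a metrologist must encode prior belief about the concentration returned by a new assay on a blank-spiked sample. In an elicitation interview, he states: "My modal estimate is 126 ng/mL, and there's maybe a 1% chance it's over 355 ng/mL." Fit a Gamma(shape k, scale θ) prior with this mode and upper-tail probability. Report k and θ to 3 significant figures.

k ≈ 5.26, θ ≈ 29.6

Gamma(k,θ) with k>1 has mode (k−1)θ, so θ = 126/(k−1).
Need P(X < 355) = 0.99 with θ tied to k this way. Start at k = 2, θ = 126: P(X<355) ≈ 0.772.
Too low — raise k to concentrate. Iterating converges to k ≈ 5.26.
Then θ = 126/(5.26−1) ≈ 29.6.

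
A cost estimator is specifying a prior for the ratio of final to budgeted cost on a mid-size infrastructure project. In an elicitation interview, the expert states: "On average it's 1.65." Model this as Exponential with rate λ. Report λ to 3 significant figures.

Exponential mean = 1/λ, so λ = 1/1.65 = 0.606.

λ ≈ 0.606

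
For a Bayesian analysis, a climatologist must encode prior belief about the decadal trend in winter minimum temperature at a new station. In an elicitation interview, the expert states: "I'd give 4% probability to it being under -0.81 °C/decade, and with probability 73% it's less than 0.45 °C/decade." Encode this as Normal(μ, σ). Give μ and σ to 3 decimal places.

For Normal(μ,σ), the p-quantile is μ + z_p·σ. Here z_{0.04} = -1.751, z_{0.73} = 0.6128.
So -0.81 = μ − 1.751σ and 0.45 = μ + 0.6128σ.
Subtracting: σ = (0.45 − -0.81)/(0.6128 − (-1.751)) = 0.533.
Then μ = -0.81 − (-1.751)·0.533 = 0.123.

μ = 0.123, σ = 0.533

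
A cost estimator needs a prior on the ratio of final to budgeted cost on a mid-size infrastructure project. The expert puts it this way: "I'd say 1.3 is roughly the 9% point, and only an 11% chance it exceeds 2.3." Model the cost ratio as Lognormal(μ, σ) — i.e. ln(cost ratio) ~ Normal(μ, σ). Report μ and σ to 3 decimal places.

If T ~ Lognormal(μ,σ) then ln T ~ Normal(μ,σ), so the p-quantile of ln T is μ + z_p·σ.
ln(1.3) = 0.2624 and ln(2.3) = 0.8329; z_{0.09} = -1.341, z_{0.89} = 1.227.
σ = (0.8329 − 0.2624)/(1.227 − (-1.341)) = 0.222.
μ = 0.2624 − (-1.341)·0.222 = 0.560.

μ ≈ 0.560, σ ≈ 0.222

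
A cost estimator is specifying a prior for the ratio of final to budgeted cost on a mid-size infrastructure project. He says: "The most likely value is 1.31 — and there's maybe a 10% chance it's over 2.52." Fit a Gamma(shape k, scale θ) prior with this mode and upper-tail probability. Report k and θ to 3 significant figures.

Gamma(k,θ) with k>1 has mode (k−1)θ, so θ = 1.31/(k−1).
Need P(X < 2.52) = 0.9 with θ tied to k this way. Start at k = 2, θ = 1.31: P(X<2.52) ≈ 0.573.
Too low — raise k to concentrate. Iterating converges to k ≈ 5.47.
Then θ = 1.31/(5.47−1) ≈ 0.293.

k ≈ 5.47, θ ≈ 0.293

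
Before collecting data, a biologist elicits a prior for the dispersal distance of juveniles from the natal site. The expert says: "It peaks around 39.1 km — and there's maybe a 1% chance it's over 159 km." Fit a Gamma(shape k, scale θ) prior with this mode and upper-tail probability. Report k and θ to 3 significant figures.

k ≈ 3.11, θ ≈ 18.5

Gamma(k,θ) with k>1 has mode (k−1)θ, so θ = 39.1/(k−1).
Need P(X < 159) = 0.99 with θ tied to k this way. Start at k = 2, θ = 39.1: P(X<159) ≈ 0.913.
Too low — raise k to concentrate. Iterating converges to k ≈ 3.11.
Then θ = 39.1/(3.11−1) ≈ 18.5.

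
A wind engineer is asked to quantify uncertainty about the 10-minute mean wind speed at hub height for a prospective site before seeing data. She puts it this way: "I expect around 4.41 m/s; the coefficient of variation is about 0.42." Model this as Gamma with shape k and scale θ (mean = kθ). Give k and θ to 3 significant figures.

For Gamma(k, scale θ): mean = kθ, variance = kθ², so CV = 1/√k.
CV = 0.42, hence k = 1/CV² = 5.67.
Then θ = mean/k = 4.41/5.67 = 0.778.

k ≈ 5.67, θ ≈ 0.778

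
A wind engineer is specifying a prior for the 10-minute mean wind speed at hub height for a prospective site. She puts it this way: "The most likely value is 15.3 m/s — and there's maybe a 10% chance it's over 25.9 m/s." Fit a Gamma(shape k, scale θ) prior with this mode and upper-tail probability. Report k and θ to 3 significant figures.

Gamma(k,θ) with k>1 has mode (k−1)θ, so θ = 15.3/(k−1).
Need P(X < 25.9) = 0.9 with θ tied to k this way. Start at k = 2, θ = 15.3: P(X<25.9) ≈ 0.505.
Too low — raise k to concentrate. Iterating converges to k ≈ 7.83.
Then θ = 15.3/(7.83−1) ≈ 2.24.

k ≈ 7.83, θ ≈ 2.24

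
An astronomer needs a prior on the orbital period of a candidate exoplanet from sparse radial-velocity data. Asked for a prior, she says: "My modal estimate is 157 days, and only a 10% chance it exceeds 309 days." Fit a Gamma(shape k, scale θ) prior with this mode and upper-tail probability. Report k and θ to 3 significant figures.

k ≈ 5.18, θ ≈ 37.6

Gamma(k,θ) with k>1 has mode (k−1)θ, so θ = 157/(k−1).
Need P(X < 309) = 0.9 with θ tied to k this way. Start at k = 2, θ = 157: P(X<309) ≈ 0.585.
Too low — raise k to concentrate. Iterating converges to k ≈ 5.18.
Then θ = 157/(5.18−1) ≈ 37.6.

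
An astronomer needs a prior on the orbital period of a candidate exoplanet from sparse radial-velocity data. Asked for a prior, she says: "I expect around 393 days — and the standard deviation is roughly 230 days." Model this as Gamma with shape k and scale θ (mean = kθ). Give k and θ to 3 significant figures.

For Gamma(k, scale θ): mean = kθ, variance = kθ², so CV = 1/√k.
CV = SD/mean = 230/393 = 0.5852, hence k = 1/CV² = 2.92.
Then θ = mean/k = 393/2.92 = 135.

k ≈ 2.92, θ ≈ 135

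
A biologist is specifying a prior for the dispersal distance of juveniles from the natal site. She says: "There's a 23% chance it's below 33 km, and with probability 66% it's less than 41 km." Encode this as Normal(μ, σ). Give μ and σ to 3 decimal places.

μ = 38.134, σ = 6.949

For Normal(μ,σ), the p-quantile is μ + z_p·σ. Here z_{0.23} = -0.7388, z_{0.66} = 0.4125.
So 33 = μ − 0.7388σ and 41 = μ + 0.4125σ.
Subtracting: σ = (41 − 33)/(0.4125 − (-0.7388)) = 6.949.
Then μ = 33 − (-0.7388)·6.949 = 38.134.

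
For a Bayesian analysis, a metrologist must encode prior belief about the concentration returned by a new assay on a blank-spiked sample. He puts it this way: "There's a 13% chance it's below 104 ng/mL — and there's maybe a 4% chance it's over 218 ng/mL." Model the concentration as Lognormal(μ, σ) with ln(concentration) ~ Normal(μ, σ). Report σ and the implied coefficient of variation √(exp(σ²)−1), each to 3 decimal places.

If T ~ Lognormal(μ,σ) then ln T ~ Normal(μ,σ), so the p-quantile of ln T is μ + z_p·σ.
ln(104) = 4.644 and ln(218) = 5.384; z_{0.13} = -1.126, z_{0.96} = 1.751.
σ = (5.384 − 4.644)/(1.751 − (-1.126)) = 0.257.
μ = 4.644 − (-1.126)·0.257 = 4.934.
CV = √(exp(σ²)−1) = √(exp(0.0662)−1) = 0.262.

σ ≈ 0.257, CV ≈ 0.262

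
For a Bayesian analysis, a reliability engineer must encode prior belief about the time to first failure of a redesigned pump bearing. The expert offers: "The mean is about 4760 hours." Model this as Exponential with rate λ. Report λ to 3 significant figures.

λ ≈ 0.00021

Exponential mean = 1/λ, so λ = 1/4760.0 = 0.00021.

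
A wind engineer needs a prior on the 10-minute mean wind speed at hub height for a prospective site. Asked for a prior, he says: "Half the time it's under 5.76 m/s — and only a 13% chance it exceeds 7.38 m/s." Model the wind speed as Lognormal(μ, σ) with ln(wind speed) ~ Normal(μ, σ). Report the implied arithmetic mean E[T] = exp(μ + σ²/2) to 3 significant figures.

If T ~ Lognormal(μ,σ) then ln T ~ Normal(μ,σ), so the p-quantile of ln T is μ + z_p·σ.
ln(5.76) = 1.751 and ln(7.38) = 1.999; z_{0.5} = 0, z_{0.87} = 1.126.
σ = (1.999 − 1.751)/(1.126 − (0)) = 0.220.
μ = 1.751 − (0)·0.220 = 1.751.
E[T] = exp(μ + σ²/2) = exp(1.751 + 0.0242) = 5.9 m/s.

E[T] ≈ 5.9 m/s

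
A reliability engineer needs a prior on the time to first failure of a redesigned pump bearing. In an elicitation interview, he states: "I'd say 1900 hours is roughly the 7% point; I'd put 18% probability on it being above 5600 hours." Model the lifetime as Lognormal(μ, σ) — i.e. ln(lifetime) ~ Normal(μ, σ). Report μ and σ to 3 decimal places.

If T ~ Lognormal(μ,σ) then ln T ~ Normal(μ,σ), so the p-quantile of ln T is μ + z_p·σ.
ln(1900) = 7.55 and ln(5600) = 8.631; z_{0.07} = -1.476, z_{0.82} = 0.9154.
σ = (8.631 − 7.55)/(0.9154 − (-1.476)) = 0.452.
μ = 7.55 − (-1.476)·0.452 = 8.217.

μ ≈ 8.217, σ ≈ 0.452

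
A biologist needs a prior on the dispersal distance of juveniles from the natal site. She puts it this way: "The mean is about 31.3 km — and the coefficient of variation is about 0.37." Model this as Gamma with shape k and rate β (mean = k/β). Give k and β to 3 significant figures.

k ≈ 7.3, β ≈ 0.233

For Gamma(k, rate β): mean = k/β, variance = k/β², so CV = 1/√k.
CV = 0.37, hence k = 1/CV² = 7.3.
Then β = k/mean = 7.3/31.3 = 0.233.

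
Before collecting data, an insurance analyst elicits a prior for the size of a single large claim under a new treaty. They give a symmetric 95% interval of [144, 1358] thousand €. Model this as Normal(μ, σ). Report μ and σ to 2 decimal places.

A symmetric 95% interval runs μ ± z·σ with z = 1.96.
Half-width = 607, so σ = 607/1.96 = 309.70.
μ is the interval midpoint, 751.00.

μ = 751.00, σ = 309.70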